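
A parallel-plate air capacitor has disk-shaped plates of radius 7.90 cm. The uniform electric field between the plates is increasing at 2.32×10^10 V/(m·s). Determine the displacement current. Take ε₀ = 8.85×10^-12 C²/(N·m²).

4.03×10^-3 A

With a uniform field, Φ_E = EA, so I_d = ε₀ A dE/dt = 4.03×10^-3 A.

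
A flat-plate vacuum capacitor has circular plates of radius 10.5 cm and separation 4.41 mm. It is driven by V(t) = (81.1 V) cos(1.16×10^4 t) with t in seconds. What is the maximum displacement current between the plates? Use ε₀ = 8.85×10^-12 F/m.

C = ε₀A/d = (8.85×10^-12)(0.03464)/(4.41×10^-3) = 6.952×10^-11 F; ω = 1.16×10^4 rad/s.
I_d = C dV/dt, so |I_d|_max = C V₀ ω = (6.952×10^-11)(81.1)(1.16×10^4) = 6.54×10^-5 A.

6.54×10^-5 A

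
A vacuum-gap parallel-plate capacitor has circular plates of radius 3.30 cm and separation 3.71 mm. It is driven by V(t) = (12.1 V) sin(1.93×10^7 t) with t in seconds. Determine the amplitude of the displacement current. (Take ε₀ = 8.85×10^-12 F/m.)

1.91×10^-3 A

The displacement current equals the conduction current C dV/dt, which peaks at C V₀ ω.
With C = ε₀A/d = (8.85×10^-12)(3.421×10^-3)/(3.71×10^-3) = 8.161×10^-12 F and ω = 1.93×10^7 rad/s, I_d,max = (8.161×10^-12)(12.1)(1.93×10^7) = 1.91×10^-3 A.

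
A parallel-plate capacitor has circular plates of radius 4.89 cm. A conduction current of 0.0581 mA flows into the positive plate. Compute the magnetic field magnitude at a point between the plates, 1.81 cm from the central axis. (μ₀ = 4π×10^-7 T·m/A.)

No conduction current crosses the gap, so I_d there equals the 5.81×10^-5 A in the leads.
For r < R the Ampère–Maxwell law gives B(2πr) = μ₀ I_d (r²/R²), so B = μ₀ I_d r/(2πR²) = (4π×10^-7)(5.81×10^-5)(0.0181)/(2π·0.0489²) = 8.80×10^-11 T.

8.80×10^-11 T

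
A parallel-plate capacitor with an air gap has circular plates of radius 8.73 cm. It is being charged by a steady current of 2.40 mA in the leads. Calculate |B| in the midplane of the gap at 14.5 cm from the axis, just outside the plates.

3.31×10^-9 T

By continuity the displacement current in the gap matches the conduction current: I_d = 2.40×10^-3 A.
With r > R the enclosed displacement current is the full I_d; B = μ₀ I_d / (2πr) = 3.31×10^-9 T.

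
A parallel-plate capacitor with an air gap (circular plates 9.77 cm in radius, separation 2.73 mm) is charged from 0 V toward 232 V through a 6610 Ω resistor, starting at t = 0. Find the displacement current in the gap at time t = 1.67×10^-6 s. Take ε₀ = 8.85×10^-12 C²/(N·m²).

C = ε₀A/d = (8.85×10^-12)(0.02999)/(2.73×10^-3) = 9.722×10^-11 F, so τ = RC = 6.426×10^-7 s.
The conduction current is I(t) = (V₀/R) e^(−t/τ), and the displacement current between the plates equals it.
t/τ = 2.599; I_d = (232/6610) · e^(−2.599) = (0.03510)(0.07435) = 2.61×10^-3 A.

2.61×10^-3 A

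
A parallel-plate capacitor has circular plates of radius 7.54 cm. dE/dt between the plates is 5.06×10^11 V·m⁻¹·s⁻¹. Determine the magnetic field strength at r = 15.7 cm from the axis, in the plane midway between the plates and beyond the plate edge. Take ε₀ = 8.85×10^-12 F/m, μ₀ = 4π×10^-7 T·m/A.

1.02×10^-7 T

Through the whole plate area (πR² = 0.01786 m²), I_d = ε₀ πR² dE/dt = 0.07998 A.
Outside the plates the loop encloses all of I_d, so B·2πr = μ₀ I_d and B = 1.02×10^-7 T.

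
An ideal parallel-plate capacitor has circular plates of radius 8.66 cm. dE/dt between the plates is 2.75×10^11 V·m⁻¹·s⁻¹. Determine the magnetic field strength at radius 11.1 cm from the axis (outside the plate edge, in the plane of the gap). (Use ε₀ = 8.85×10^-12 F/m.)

1.03×10^-7 T

Through the whole plate area (πR² = 0.02356 m²), I_d = ε₀ πR² dE/dt = 0.05734 A.
For r ≥ R the full I_d is enclosed: B = μ₀ I_d/(2πr) = (4π×10^-7)(0.05734)/(2π·0.111) = 1.03×10^-7 T.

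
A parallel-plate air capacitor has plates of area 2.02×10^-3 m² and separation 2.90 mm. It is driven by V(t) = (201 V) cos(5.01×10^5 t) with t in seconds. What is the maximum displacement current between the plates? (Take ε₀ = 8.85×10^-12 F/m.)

C = ε₀A/d = (8.85×10^-12)(2.02×10^-3)/(2.90×10^-3) = 6.164×10^-12 F; ω = 5.01×10^5 rad/s.
I_d = C dV/dt, so |I_d|_max = C V₀ ω = (6.164×10^-12)(201)(5.01×10^5) = 6.21×10^-4 A.

6.21×10^-4 A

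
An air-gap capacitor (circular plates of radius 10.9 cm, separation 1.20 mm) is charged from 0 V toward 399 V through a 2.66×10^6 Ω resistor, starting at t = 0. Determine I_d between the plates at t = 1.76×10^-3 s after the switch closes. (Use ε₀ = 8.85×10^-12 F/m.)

1.36×10^-5 A

C = ε₀A/d = (8.85×10^-12)(0.03733)/(1.20×10^-3) = 2.753×10^-10 F, so τ = RC = 7.323×10^-4 s.
The conduction current is I(t) = (V₀/R) e^(−t/τ), and the displacement current between the plates equals it.
t/τ = 2.403; I_d = (399/2.66×10^6) · e^(−2.403) = (1.500×10^-4)(0.09045) = 1.36×10^-5 A.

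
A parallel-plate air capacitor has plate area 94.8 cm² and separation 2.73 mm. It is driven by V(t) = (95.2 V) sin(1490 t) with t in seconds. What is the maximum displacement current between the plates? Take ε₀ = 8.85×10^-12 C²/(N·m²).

The displacement current equals the conduction current C dV/dt, which peaks at C V₀ ω.
With C = ε₀A/d = (8.85×10^-12)(9.48×10^-3)/(2.73×10^-3) = 3.073×10^-11 F and ω = 1490 rad/s, I_d,max = (3.073×10^-11)(95.2)(1490) = 4.36×10^-6 A.

4.36×10^-6 A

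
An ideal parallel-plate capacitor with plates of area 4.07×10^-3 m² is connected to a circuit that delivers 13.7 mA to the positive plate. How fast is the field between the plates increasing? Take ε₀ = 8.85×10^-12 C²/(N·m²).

Charge continuity gives I_d = I = 0.0137 A between the plates.
Since I_d = ε₀ A dE/dt, dE/dt = I_d/(ε₀A) = (0.0137)/((8.85×10^-12)(4.07×10^-3)) = 3.80×10^11 V/(m·s).

3.80×10^11 V/(m·s)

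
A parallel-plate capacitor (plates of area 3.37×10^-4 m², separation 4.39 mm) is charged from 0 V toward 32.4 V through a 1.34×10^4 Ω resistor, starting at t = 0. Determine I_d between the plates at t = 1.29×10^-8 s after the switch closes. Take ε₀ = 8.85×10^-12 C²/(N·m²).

C = ε₀A/d = (8.85×10^-12)(3.37×10^-4)/(4.39×10^-3) = 6.794×10^-13 F, so τ = RC = 9.104×10^-9 s.
The conduction current is I(t) = (V₀/R) e^(−t/τ), and the displacement current between the plates equals it.
t/τ = 1.417; I_d = (32.4/1.34×10^4) · e^(−1.417) = (2.418×10^-3)(0.2424) = 5.86×10^-4 A.

5.86×10^-4 A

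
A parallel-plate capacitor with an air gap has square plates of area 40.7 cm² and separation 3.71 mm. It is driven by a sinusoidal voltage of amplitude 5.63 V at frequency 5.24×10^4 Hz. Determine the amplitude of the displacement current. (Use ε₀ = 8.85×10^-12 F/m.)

1.80×10^-5 A

C = ε₀A/d = (8.85×10^-12)(4.07×10^-3)/(3.71×10^-3) = 9.709×10^-12 F; ω = 2πf = 3.292×10^5 rad/s.
I_d = C dV/dt, so |I_d|_max = C V₀ ω = (9.709×10^-12)(5.63)(3.292×10^5) = 1.80×10^-5 A.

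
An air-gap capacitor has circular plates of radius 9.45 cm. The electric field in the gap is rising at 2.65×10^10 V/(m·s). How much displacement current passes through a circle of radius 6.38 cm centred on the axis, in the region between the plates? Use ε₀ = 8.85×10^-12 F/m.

Through the whole plate area (πR² = 0.02806 m²), I_d = ε₀ πR² dE/dt = 6.581×10^-3 A.
Since J_d is uniform, the enclosed fraction is (r/R)² = 0.4558, giving I_d,enc = 3.00×10^-3 A.

3.00×10^-3 A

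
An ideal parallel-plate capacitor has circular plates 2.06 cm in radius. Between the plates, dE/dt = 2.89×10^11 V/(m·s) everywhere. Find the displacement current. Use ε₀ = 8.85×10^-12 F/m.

3.41×10^-3 A

With a uniform field, Φ_E = EA, so I_d = ε₀ A dE/dt = 3.41×10^-3 A.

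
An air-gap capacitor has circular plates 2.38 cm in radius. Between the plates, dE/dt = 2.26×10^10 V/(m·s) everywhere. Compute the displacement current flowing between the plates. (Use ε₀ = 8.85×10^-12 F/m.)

3.56×10^-4 A

With a uniform field, Φ_E = EA, so I_d = ε₀ A dE/dt = 3.56×10^-4 A.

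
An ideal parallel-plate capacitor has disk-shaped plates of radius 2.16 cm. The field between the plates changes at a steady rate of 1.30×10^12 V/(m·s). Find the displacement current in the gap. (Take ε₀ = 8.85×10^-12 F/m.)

0.0169 A

With a uniform field, Φ_E = EA, so I_d = ε₀ A dE/dt = 0.0169 A.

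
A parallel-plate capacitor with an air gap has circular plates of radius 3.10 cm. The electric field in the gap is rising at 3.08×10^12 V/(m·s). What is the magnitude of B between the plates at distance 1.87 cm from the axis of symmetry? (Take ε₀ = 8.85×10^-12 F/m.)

Total displacement current: I_d = ε₀(πR²)(dE/dt) = (8.85×10^-12)(3.019×10^-3)(3.08×10^12) = 0.08229 A.
∮B·dl = μ₀ I_d,enc with I_d,enc = I_d r²/R² = 0.02994 A; so B = μ₀ I_d,enc/(2πr) = 3.20×10^-7 T.

3.20×10^-7 T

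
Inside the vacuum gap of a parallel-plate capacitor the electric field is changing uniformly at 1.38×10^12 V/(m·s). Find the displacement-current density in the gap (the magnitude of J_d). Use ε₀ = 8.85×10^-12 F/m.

J_d = ε₀ dE/dt = (8.85×10^-12)(1.38×10^12) = 12.2 A/m².

12.2 A/m²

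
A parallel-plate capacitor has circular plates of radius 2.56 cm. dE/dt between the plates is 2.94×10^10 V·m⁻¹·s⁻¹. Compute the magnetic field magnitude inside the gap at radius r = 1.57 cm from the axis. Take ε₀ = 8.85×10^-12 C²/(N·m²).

Total displacement current: I_d = ε₀(πR²)(dE/dt) = (8.85×10^-12)(2.059×10^-3)(2.94×10^10) = 5.357×10^-4 A.
For r < R the Ampère–Maxwell law gives B(2πr) = μ₀ I_d (r²/R²), so B = μ₀ I_d r/(2πR²) = (4π×10^-7)(5.357×10^-4)(0.0157)/(2π·0.0256²) = 2.57×10^-9 T.

2.57×10^-9 T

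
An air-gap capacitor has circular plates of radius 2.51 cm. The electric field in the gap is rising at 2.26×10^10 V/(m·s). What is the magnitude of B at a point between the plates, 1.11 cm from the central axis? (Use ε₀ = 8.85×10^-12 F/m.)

1.39×10^-9 T

Through the whole plate area (πR² = 1.979×10^-3 m²), I_d = ε₀ πR² dE/dt = 3.958×10^-4 A.
For r < R the Ampère–Maxwell law gives B(2πr) = μ₀ I_d (r²/R²), so B = μ₀ I_d r/(2πR²) = (4π×10^-7)(3.958×10^-4)(0.0111)/(2π·0.0251²) = 1.39×10^-9 T.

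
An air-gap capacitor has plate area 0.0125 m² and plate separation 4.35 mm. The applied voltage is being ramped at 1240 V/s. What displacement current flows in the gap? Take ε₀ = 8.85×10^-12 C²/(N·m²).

3.15×10^-8 A

The field between the plates is E = V/d, so dE/dt = (1240)/(4.35×10^-3 m) = 2.851×10^5 V/(m·s).
I_d = ε₀ A (dE/dt) = (8.85×10^-12)(0.0125)(2.851×10^5) = 3.15×10^-8 A.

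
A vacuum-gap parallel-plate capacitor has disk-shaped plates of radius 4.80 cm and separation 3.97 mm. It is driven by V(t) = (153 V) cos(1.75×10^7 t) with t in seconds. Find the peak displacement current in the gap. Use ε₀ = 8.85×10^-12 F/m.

(dE/dt)_max = V₀ω/d = 6.744×10^11 V/(m·s); ω = 1.75×10^7 rad/s.
I_d,max = ε₀ A (dE/dt)_max = (8.85×10^-12)(7.238×10^-3)(6.744×10^11) = 0.0432 A.

0.0432 A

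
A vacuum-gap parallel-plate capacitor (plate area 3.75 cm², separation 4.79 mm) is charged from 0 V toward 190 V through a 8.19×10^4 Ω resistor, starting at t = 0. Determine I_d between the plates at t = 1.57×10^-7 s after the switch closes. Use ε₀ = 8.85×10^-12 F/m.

1.46×10^-4 A

With C = ε₀A/d = (8.85×10^-12)(3.75×10^-4)/(4.79×10^-3) = 6.928×10^-13 F, the time constant is τ = RC = 5.674×10^-8 s, so t/τ = 2.767 and e^(−t/τ) = 0.06285.
I_d = I_cond = (V₀/R) e^(−t/τ) = (2.320×10^-3)(0.06285) = 1.46×10^-4 A.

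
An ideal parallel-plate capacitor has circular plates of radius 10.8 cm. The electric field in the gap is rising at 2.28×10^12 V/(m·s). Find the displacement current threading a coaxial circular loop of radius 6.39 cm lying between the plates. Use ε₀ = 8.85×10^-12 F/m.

0.259 A

Through the whole plate area (πR² = 0.03664 m²), I_d = ε₀ πR² dE/dt = 0.7393 A.
Through an area πr² the displacement current is I_d·(πr²/πR²) = I_d (r/R)² = 0.259 A.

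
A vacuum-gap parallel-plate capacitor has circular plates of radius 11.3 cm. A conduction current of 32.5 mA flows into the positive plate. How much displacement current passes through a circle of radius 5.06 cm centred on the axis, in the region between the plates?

6.52×10^-3 A

By continuity the displacement current in the gap matches the conduction current: I_d = 0.0325 A.
Through an area πr² the displacement current is I_d·(πr²/πR²) = I_d (r/R)² = 6.52×10^-3 A.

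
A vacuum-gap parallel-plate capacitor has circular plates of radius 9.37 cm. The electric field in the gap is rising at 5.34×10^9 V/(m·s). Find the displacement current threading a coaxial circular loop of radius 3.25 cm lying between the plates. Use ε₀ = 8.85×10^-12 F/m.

Total displacement current: I_d = ε₀(πR²)(dE/dt) = (8.85×10^-12)(0.02758)(5.34×10^9) = 1.303×10^-3 A.
Since J_d is uniform, the enclosed fraction is (r/R)² = 0.1203, giving I_d,enc = 1.57×10^-4 A.

1.57×10^-4 A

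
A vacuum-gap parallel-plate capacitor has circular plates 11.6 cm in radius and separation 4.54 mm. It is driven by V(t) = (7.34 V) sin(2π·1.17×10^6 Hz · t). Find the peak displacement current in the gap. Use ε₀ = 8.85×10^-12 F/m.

4.45×10^-3 A

C = ε₀A/d = (8.85×10^-12)(0.04227)/(4.54×10^-3) = 8.240×10^-11 F; ω = 2πf = 7.351×10^6 rad/s.
I_d = C dV/dt, so |I_d|_max = C V₀ ω = (8.240×10^-11)(7.34)(7.351×10^6) = 4.45×10^-3 A.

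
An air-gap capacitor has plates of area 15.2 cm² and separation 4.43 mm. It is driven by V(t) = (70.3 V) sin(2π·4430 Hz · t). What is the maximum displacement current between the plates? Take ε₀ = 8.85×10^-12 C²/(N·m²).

The displacement current equals the conduction current C dV/dt, which peaks at C V₀ ω.
With C = ε₀A/d = (8.85×10^-12)(1.52×10^-3)/(4.43×10^-3) = 3.037×10^-12 F and ω = 2πf = 2.783×10^4 rad/s, I_d,max = (3.037×10^-12)(70.3)(2.783×10^4) = 5.94×10^-6 A.

5.94×10^-6 A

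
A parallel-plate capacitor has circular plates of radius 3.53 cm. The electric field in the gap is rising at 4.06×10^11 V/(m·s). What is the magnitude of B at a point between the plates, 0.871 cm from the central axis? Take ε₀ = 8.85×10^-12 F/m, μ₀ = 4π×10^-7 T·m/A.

I_d = ε₀ dΦ_E/dt = ε₀ πR² (dE/dt) = (8.85×10^-12)(3.915×10^-3)(4.06×10^11) = 0.01407 A through the full plate area.
An Ampèrian loop of radius r encloses a fraction (r/R)² of I_d. Then B·2πr = μ₀ I_d (r/R)², giving B = μ₀ I_d r/(2πR²) = 1.97×10^-8 T.

1.97×10^-8 T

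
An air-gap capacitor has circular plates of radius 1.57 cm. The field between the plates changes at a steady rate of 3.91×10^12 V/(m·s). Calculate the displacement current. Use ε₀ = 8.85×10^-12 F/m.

With a uniform field, Φ_E = EA, so I_d = ε₀ A dE/dt = 0.0268 A.

0.0268 A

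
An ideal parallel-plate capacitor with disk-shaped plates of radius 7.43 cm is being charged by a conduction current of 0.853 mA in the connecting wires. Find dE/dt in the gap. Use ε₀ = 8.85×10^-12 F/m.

5.56×10^9 V/(m·s)

The displacement current between the plates equals the conduction current, I_d = 0.853 mA.
Then dE/dt = I_d/(ε₀A) = 5.56×10^9 V/(m·s).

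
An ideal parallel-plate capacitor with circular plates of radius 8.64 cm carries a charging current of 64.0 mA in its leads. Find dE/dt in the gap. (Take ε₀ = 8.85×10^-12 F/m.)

By continuity, I_d in the gap equals the 64.0 mA flowing in the wire.
Since I_d = ε₀ A dE/dt, dE/dt = I_d/(ε₀A) = (0.0640)/((8.85×10^-12)(0.02345)) = 3.08×10^11 V/(m·s).

3.08×10^11 V/(m·s)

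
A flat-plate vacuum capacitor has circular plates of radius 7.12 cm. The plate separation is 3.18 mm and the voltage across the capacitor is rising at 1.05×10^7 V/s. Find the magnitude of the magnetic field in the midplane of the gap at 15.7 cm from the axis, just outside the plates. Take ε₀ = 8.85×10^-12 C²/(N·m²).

5.93×10^-10 T

With E = V/d, dE/dt = 3.302×10^9 V/(m·s) and πR² = 0.01593 m², giving I_d = ε₀ πR² dE/dt = 4.655×10^-4 A.
Outside the plates the loop encloses all of I_d, so B·2πr = μ₀ I_d and B = 5.93×10^-10 T.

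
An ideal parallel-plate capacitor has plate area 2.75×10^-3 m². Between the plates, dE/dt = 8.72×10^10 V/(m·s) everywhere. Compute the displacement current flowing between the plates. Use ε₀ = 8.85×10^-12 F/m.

I_d = ε₀ A (dE/dt) = (8.85×10^-12)(2.75×10^-3 m²)(8.72×10^10) = 2.12×10^-3 A.

2.12×10^-3 A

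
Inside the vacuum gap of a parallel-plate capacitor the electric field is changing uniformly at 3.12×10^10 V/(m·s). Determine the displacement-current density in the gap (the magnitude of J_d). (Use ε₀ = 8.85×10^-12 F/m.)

J_d = ε₀ ∂E/∂t, so J_d = 0.276 A/m².

0.276 A/m²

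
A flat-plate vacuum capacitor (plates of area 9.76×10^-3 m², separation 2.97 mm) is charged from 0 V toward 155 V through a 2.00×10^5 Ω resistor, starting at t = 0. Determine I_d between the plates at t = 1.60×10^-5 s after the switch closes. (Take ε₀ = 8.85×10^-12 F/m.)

C = ε₀A/d = (8.85×10^-12)(9.76×10^-3)/(2.97×10^-3) = 2.908×10^-11 F, so τ = RC = 5.816×10^-6 s.
The conduction current is I(t) = (V₀/R) e^(−t/τ), and the displacement current between the plates equals it.
t/τ = 2.751; I_d = (155/2.00×10^5) · e^(−2.751) = (7.750×10^-4)(0.06386) = 4.95×10^-5 A.

4.95×10^-5 A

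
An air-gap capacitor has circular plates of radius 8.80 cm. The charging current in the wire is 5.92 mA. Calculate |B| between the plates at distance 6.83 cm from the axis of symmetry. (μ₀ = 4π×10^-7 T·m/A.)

1.04×10^-8 T

Between the plates the displacement current equals the wire current: I_d = 5.92 mA = 5.92×10^-3 A.
For r < R the Ampère–Maxwell law gives B(2πr) = μ₀ I_d (r²/R²), so B = μ₀ I_d r/(2πR²) = (4π×10^-7)(5.92×10^-3)(0.0683)/(2π·0.0880²) = 1.04×10^-8 T.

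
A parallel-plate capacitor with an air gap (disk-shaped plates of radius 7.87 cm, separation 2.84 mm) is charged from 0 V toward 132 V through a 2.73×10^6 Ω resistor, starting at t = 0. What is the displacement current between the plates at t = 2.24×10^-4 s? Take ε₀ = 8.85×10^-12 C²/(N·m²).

C = ε₀A/d = (8.85×10^-12)(0.01946)/(2.84×10^-3) = 6.064×10^-11 F and τ = RC = 1.655×10^-4 s. I_d in the gap equals the RC charging current.
I_d(t) = (V₀/R) e^(−t/τ) = 4.835×10^-5 · e^(−1.353) = 1.25×10^-5 A.

1.25×10^-5 A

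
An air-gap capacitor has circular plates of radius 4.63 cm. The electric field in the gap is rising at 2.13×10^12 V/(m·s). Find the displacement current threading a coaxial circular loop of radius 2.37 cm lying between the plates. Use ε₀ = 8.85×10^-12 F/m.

0.0333 A

I_d = ε₀ dΦ_E/dt = ε₀ πR² (dE/dt) = (8.85×10^-12)(6.735×10^-3)(2.13×10^12) = 0.1270 A through the full plate area.
Through an area πr² the displacement current is I_d·(πr²/πR²) = I_d (r/R)² = 0.0333 A.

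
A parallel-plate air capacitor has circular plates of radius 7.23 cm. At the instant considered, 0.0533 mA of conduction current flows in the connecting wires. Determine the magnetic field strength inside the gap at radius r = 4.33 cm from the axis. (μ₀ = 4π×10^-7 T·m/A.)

Between the plates the displacement current equals the wire current: I_d = 0.0533 mA = 5.33×10^-5 A.
For r < R the Ampère–Maxwell law gives B(2πr) = μ₀ I_d (r²/R²), so B = μ₀ I_d r/(2πR²) = (4π×10^-7)(5.33×10^-5)(0.0433)/(2π·0.0723²) = 8.83×10^-11 T.

8.83×10^-11 T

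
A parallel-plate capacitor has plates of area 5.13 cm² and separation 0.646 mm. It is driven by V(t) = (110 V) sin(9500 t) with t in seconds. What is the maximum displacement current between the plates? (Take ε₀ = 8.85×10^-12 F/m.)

7.34×10^-6 A

The displacement current equals the conduction current C dV/dt, which peaks at C V₀ ω.
With C = ε₀A/d = (8.85×10^-12)(5.13×10^-4)/(6.46×10^-4) = 7.028×10^-12 F and ω = 9500 rad/s, I_d,max = (7.028×10^-12)(110)(9500) = 7.34×10^-6 A.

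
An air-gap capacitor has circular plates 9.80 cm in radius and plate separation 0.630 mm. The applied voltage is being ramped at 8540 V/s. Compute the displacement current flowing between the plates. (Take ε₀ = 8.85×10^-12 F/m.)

The field between the plates is E = V/d, so dE/dt = (8540)/(6.30×10^-4 m) = 1.356×10^7 V/(m·s).
I_d = ε₀ A (dE/dt) = (8.85×10^-12)(0.03017)(1.356×10^7) = 3.62×10^-6 A.

3.62×10^-6 A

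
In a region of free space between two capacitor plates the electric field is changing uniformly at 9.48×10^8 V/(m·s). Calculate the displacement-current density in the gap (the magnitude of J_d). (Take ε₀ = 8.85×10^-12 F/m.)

8.39×10^-3 A/m²

J_d = ε₀ dE/dt = (8.85×10^-12)(9.48×10^8) = 8.39×10^-3 A/m².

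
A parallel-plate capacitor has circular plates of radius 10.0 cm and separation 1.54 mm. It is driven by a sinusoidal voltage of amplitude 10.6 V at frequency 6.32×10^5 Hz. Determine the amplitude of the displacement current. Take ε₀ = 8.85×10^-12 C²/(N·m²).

The displacement current equals the conduction current C dV/dt, which peaks at C V₀ ω.
With C = ε₀A/d = (8.85×10^-12)(0.03142)/(1.54×10^-3) = 1.806×10^-10 F and ω = 2πf = 3.971×10^6 rad/s, I_d,max = (1.806×10^-10)(10.6)(3.971×10^6) = 7.60×10^-3 A.

7.60×10^-3 A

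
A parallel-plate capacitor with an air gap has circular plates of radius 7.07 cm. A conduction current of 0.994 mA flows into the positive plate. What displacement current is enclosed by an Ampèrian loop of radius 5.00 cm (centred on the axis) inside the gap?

4.97×10^-4 A

Between the plates the displacement current equals the wire current: I_d = 0.994 mA = 9.94×10^-4 A.
Through an area πr² the displacement current is I_d·(πr²/πR²) = I_d (r/R)² = 4.97×10^-4 A.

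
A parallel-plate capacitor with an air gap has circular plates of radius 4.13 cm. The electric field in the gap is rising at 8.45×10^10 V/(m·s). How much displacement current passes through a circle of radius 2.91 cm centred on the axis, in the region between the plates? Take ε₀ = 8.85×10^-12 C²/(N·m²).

Through the whole plate area (πR² = 5.359×10^-3 m²), I_d = ε₀ πR² dE/dt = 4.008×10^-3 A.
The field is uniform, so I_d,enc = I_d (r/R)² = (4.008×10^-3)(2.91/4.13)² = 1.99×10^-3 A.

1.99×10^-3 A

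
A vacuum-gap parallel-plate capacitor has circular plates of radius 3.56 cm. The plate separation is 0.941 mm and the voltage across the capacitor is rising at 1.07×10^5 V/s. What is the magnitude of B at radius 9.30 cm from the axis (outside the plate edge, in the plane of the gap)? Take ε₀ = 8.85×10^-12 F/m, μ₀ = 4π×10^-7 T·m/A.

8.62×10^-12 T

dE/dt = (dV/dt)/d = 1.137×10^8 V/(m·s); I_d = ε₀(πR²)(dE/dt) = (8.85×10^-12)(3.982×10^-3)(1.137×10^8) = 4.007×10^-6 A.
Outside the plates the loop encloses all of I_d, so B·2πr = μ₀ I_d and B = 8.62×10^-12 T.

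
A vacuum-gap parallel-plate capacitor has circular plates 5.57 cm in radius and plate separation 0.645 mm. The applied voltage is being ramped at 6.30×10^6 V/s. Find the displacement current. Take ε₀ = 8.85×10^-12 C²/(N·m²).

The field between the plates is E = V/d, so dE/dt = (6.30×10^6)/(6.45×10^-4 m) = 9.767×10^9 V/(m·s).
I_d = ε₀ A (dE/dt) = (8.85×10^-12)(9.747×10^-3)(9.767×10^9) = 8.43×10^-4 A.

8.43×10^-4 A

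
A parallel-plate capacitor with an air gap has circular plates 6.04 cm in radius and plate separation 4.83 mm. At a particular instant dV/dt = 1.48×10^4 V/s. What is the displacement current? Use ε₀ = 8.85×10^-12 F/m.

3.11×10^-7 A

The displacement current equals the charging current C dV/dt. With C = ε₀A/d = (8.85×10^-12)(0.01146)/(4.83×10^-3) = 2.100×10^-11 F, I_d = (2.100×10^-11)(1.48×10^4) = 3.11×10^-7 A.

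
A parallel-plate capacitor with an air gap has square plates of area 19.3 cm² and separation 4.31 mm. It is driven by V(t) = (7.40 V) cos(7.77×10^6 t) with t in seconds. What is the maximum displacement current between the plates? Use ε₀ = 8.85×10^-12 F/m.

2.28×10^-4 A

The displacement current equals the conduction current C dV/dt, which peaks at C V₀ ω.
With C = ε₀A/d = (8.85×10^-12)(1.93×10^-3)/(4.31×10^-3) = 3.963×10^-12 F and ω = 7.77×10^6 rad/s, I_d,max = (3.963×10^-12)(7.40)(7.77×10^6) = 2.28×10^-4 A.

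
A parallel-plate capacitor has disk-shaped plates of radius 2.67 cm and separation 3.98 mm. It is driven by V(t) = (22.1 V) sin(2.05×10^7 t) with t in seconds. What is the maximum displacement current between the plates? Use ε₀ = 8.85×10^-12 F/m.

2.26×10^-3 A

C = ε₀A/d = (8.85×10^-12)(2.240×10^-3)/(3.98×10^-3) = 4.981×10^-12 F; ω = 2.05×10^7 rad/s.
I_d = C dV/dt, so |I_d|_max = C V₀ ω = (4.981×10^-12)(22.1)(2.05×10^7) = 2.26×10^-3 A.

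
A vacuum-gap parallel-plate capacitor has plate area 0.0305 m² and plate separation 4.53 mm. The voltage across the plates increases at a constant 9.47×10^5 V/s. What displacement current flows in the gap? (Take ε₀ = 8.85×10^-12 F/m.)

The displacement current equals the charging current C dV/dt. With C = ε₀A/d = (8.85×10^-12)(0.0305)/(4.53×10^-3) = 5.959×10^-11 F, I_d = (5.959×10^-11)(9.47×10^5) = 5.64×10^-5 A.

5.64×10^-5 A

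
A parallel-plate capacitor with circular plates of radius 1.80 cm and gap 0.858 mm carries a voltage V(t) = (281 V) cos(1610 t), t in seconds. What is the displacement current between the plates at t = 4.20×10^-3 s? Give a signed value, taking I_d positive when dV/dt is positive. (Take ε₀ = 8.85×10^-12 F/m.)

dV/dt = (281)(1610)·−sin(6.762) = -2.084×10^5 V/s.
I_d = C dV/dt with C = ε₀A/d = (8.85×10^-12)(1.018×10^-3)/(8.58×10^-4) = 1.050×10^-11 F, so I_d = (1.050×10^-11)(-2.084×10^5) = -2.19×10^-6 A.

-2.19×10^-6 A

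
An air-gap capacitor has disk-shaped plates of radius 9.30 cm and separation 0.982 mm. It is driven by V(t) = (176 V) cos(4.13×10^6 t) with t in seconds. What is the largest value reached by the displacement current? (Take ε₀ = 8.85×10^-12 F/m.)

(dE/dt)_max = V₀ω/d = 7.402×10^11 V/(m·s); ω = 4.13×10^6 rad/s.
I_d,max = ε₀ A (dE/dt)_max = (8.85×10^-12)(0.02717)(7.402×10^11) = 0.178 A.

0.178 A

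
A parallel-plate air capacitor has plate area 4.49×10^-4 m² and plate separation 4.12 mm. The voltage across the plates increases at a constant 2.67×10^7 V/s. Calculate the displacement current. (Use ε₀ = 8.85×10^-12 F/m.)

C = ε₀A/d = (8.85×10^-12)(4.49×10^-4)/(4.12×10^-3) = 9.645×10^-13 F.
I_d = C dV/dt = (9.645×10^-13)(2.67×10^7) = 2.58×10^-5 A.

2.58×10^-5 A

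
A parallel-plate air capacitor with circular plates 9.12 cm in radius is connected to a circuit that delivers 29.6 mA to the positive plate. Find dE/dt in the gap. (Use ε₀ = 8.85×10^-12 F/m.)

Charge continuity gives I_d = I = 0.0296 A between the plates.
Inverting I_d = ε₀ A dE/dt gives dE/dt = 0.0296 / (8.85×10^-12 · 0.02613) = 1.28×10^11 V/(m·s).

1.28×10^11 V/(m·s)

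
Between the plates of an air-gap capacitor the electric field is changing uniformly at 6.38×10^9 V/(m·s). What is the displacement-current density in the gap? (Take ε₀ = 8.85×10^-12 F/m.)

J_d = ε₀ dE/dt = (8.85×10^-12)(6.38×10^9) = 0.0565 A/m².

0.0565 A/m²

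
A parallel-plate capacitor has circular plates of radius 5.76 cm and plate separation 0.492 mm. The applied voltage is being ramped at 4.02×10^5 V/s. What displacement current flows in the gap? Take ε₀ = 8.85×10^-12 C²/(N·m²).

E = V/d so dE/dt = (dV/dt)/d = 8.171×10^8 V/(m·s), and I_d = ε₀ A dE/dt = (8.85×10^-12)(0.01042)(8.171×10^8) = 7.54×10^-5 A.

7.54×10^-5 A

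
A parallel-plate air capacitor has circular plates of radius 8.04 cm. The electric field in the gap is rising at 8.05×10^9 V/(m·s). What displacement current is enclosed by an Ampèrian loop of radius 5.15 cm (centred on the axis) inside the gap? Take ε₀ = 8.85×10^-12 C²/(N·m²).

Total displacement current: I_d = ε₀(πR²)(dE/dt) = (8.85×10^-12)(0.02031)(8.05×10^9) = 1.447×10^-3 A.
The field is uniform, so I_d,enc = I_d (r/R)² = (1.447×10^-3)(5.15/8.04)² = 5.94×10^-4 A.

5.94×10^-4 A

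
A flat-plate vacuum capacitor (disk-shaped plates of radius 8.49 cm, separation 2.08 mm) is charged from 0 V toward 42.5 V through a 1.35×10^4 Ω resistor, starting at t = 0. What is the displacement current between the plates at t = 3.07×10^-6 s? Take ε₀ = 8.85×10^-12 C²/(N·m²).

2.97×10^-4 A

With C = ε₀A/d = (8.85×10^-12)(0.02264)/(2.08×10^-3) = 9.633×10^-11 F, the time constant is τ = RC = 1.300×10^-6 s, so t/τ = 2.362 and e^(−t/τ) = 0.09423.
I_d = I_cond = (V₀/R) e^(−t/τ) = (3.148×10^-3)(0.09423) = 2.97×10^-4 A.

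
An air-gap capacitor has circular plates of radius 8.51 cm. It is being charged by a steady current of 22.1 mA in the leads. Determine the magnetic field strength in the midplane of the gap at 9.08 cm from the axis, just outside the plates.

No conduction current crosses the gap, so I_d there equals the 0.0221 A in the leads.
With r > R the enclosed displacement current is the full I_d; B = μ₀ I_d / (2πr) = 4.87×10^-8 T.

4.87×10^-8 T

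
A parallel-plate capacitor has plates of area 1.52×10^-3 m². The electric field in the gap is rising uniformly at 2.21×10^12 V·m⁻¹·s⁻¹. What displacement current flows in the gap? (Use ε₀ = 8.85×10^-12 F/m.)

The displacement current is ε₀ times dΦ_E/dt = ε₀ A dE/dt = (8.85×10^-12)(1.52×10^-3)(2.21×10^12) = 0.0297 A.

0.0297 A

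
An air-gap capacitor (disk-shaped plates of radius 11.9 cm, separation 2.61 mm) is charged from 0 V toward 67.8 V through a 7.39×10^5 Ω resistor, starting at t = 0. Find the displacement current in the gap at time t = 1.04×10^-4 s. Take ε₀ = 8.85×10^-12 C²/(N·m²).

C = ε₀A/d = (8.85×10^-12)(0.04449)/(2.61×10^-3) = 1.509×10^-10 F and τ = RC = 1.115×10^-4 s. I_d in the gap equals the RC charging current.
I_d(t) = (V₀/R) e^(−t/τ) = 9.175×10^-5 · e^(−0.9327) = 3.61×10^-5 A.

3.61×10^-5 A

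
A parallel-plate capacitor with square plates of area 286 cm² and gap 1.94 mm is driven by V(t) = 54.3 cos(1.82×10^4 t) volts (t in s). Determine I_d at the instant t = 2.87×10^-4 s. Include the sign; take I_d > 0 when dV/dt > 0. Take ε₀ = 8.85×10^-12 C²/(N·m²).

dE/dt = (V₀ω/d)·−sin(ωt) with ωt = 5.2234 rad: (54.3)(1.82×10^4)(0.8723)/(1.94×10^-3) = 4.444×10^8 V/(m·s).
I_d = ε₀ A dE/dt = (8.85×10^-12)(0.0286)(4.444×10^8) = 1.12×10^-4 A.

1.12×10^-4 A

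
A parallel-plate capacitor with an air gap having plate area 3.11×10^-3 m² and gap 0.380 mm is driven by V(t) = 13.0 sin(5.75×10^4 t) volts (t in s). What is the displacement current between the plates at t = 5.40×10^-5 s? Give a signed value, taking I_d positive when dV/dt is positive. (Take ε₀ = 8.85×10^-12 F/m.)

-5.41×10^-5 A

dE/dt = (V₀ω/d)·cos(ωt) with ωt = 3.105 rad: (13.0)(5.75×10^4)(-0.9993)/(3.80×10^-4) = -1.966×10^9 V/(m·s).
I_d = ε₀ A dE/dt = (8.85×10^-12)(3.11×10^-3)(-1.966×10^9) = -5.41×10^-5 A.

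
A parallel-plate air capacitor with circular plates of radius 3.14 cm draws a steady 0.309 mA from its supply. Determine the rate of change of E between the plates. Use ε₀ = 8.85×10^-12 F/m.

By continuity, I_d in the gap equals the 0.309 mA flowing in the wire.
Since I_d = ε₀ A dE/dt, dE/dt = I_d/(ε₀A) = (3.09×10^-4)/((8.85×10^-12)(3.097×10^-3)) = 1.13×10^10 V/(m·s).

1.13×10^10 V/(m·s)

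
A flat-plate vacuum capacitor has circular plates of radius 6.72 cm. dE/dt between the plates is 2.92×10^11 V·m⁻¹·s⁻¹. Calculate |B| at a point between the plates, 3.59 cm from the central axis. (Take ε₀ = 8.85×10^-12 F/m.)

I_d = ε₀ dΦ_E/dt = ε₀ πR² (dE/dt) = (8.85×10^-12)(0.01419)(2.92×10^11) = 0.03667 A through the full plate area.
For r < R the Ampère–Maxwell law gives B(2πr) = μ₀ I_d (r²/R²), so B = μ₀ I_d r/(2πR²) = (4π×10^-7)(0.03667)(0.0359)/(2π·0.0672²) = 5.83×10^-8 T.

5.83×10^-8 T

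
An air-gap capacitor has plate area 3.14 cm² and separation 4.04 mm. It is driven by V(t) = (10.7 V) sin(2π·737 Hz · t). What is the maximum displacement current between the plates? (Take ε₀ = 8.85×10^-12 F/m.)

3.41×10^-8 A

(dE/dt)_max = V₀ω/d = 1.227×10^7 V/(m·s); ω = 2πf = 4631 rad/s.
I_d,max = ε₀ A (dE/dt)_max = (8.85×10^-12)(3.14×10^-4)(1.227×10^7) = 3.41×10^-8 A.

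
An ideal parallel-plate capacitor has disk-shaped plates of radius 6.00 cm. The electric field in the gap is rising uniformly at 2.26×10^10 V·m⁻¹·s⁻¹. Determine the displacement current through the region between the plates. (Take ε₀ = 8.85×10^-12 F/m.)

I_d = ε₀ A (dE/dt) = (8.85×10^-12)(0.01131 m²)(2.26×10^10) = 2.26×10^-3 A.

2.26×10^-3 A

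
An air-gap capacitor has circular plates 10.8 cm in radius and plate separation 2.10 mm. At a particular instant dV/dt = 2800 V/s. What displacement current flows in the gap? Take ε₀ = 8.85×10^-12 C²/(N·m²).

4.32×10^-7 A

E = V/d so dE/dt = (dV/dt)/d = 1.333×10^6 V/(m·s), and I_d = ε₀ A dE/dt = (8.85×10^-12)(0.03664)(1.333×10^6) = 4.32×10^-7 A.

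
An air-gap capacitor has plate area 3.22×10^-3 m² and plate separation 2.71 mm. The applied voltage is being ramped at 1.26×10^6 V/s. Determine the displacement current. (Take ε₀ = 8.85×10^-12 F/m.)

E = V/d so dE/dt = (dV/dt)/d = 4.649×10^8 V/(m·s), and I_d = ε₀ A dE/dt = (8.85×10^-12)(3.22×10^-3)(4.649×10^8) = 1.32×10^-5 A.

1.32×10^-5 A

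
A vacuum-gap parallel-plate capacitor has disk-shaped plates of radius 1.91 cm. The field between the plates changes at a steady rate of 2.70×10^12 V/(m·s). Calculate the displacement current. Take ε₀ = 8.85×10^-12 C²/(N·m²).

I_d = ε₀ A (dE/dt) = (8.85×10^-12)(1.146×10^-3 m²)(2.70×10^12) = 0.0274 A.

0.0274 A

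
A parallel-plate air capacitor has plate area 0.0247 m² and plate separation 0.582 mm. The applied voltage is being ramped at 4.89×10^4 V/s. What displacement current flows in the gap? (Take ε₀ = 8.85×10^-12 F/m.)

1.84×10^-5 A

The field between the plates is E = V/d, so dE/dt = (4.89×10^4)/(5.82×10^-4 m) = 8.402×10^7 V/(m·s).
I_d = ε₀ A (dE/dt) = (8.85×10^-12)(0.0247)(8.402×10^7) = 1.84×10^-5 A.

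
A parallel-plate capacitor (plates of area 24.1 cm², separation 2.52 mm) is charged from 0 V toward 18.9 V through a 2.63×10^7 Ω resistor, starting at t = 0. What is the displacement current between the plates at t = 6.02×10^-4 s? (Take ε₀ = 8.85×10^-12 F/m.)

4.81×10^-8 A

With C = ε₀A/d = (8.85×10^-12)(2.41×10^-3)/(2.52×10^-3) = 8.464×10^-12 F, the time constant is τ = RC = 2.226×10^-4 s, so t/τ = 2.704 and e^(−t/τ) = 0.06694.
I_d = I_cond = (V₀/R) e^(−t/τ) = (7.186×10^-7)(0.06694) = 4.81×10^-8 A.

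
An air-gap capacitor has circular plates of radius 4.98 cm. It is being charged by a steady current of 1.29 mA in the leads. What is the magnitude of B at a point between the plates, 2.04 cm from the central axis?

By continuity the displacement current in the gap matches the conduction current: I_d = 1.29×10^-3 A.
An Ampèrian loop of radius r encloses a fraction (r/R)² of I_d. Then B·2πr = μ₀ I_d (r/R)², giving B = μ₀ I_d r/(2πR²) = 2.12×10^-9 T.

2.12×10^-9 T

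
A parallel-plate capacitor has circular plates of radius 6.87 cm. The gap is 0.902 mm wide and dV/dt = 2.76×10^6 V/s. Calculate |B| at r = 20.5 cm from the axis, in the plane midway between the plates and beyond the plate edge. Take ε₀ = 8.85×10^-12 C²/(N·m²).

dE/dt = (dV/dt)/d = 3.060×10^9 V/(m·s); I_d = ε₀(πR²)(dE/dt) = (8.85×10^-12)(0.01483)(3.060×10^9) = 4.016×10^-4 A.
For r ≥ R the full I_d is enclosed: B = μ₀ I_d/(2πr) = (4π×10^-7)(4.016×10^-4)/(2π·0.205) = 3.92×10^-10 T.

3.92×10^-10 T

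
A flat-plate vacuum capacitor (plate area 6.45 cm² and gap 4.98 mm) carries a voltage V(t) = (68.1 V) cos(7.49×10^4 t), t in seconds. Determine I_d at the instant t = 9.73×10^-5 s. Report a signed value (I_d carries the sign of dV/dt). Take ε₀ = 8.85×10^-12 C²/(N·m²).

-4.93×10^-6 A

dE/dt = (V₀ω/d)·−sin(ωt) with ωt = 7.28777 rad: (68.1)(7.49×10^4)(-0.8439)/(4.98×10^-3) = -8.644×10^8 V/(m·s).
I_d = ε₀ A dE/dt = (8.85×10^-12)(6.45×10^-4)(-8.644×10^8) = -4.93×10^-6 A.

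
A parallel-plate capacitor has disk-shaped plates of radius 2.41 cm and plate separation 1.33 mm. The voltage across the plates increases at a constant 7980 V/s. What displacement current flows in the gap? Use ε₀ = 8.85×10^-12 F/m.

9.69×10^-8 A

The field between the plates is E = V/d, so dE/dt = (7980)/(1.33×10^-3 m) = 6.000×10^6 V/(m·s).
I_d = ε₀ A (dE/dt) = (8.85×10^-12)(1.825×10^-3)(6.000×10^6) = 9.69×10^-8 A.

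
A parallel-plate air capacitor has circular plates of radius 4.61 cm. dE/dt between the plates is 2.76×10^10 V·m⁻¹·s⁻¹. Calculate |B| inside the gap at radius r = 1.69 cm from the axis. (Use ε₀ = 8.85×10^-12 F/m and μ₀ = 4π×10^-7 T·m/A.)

2.59×10^-9 T

I_d = ε₀ dΦ_E/dt = ε₀ πR² (dE/dt) = (8.85×10^-12)(6.677×10^-3)(2.76×10^10) = 1.631×10^-3 A through the full plate area.
An Ampèrian loop of radius r encloses a fraction (r/R)² of I_d. Then B·2πr = μ₀ I_d (r/R)², giving B = μ₀ I_d r/(2πR²) = 2.59×10^-9 T.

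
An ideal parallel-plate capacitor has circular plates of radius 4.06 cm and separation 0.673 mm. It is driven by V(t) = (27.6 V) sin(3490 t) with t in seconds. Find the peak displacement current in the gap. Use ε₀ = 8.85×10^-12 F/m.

6.56×10^-6 A

C = ε₀A/d = (8.85×10^-12)(5.178×10^-3)/(6.73×10^-4) = 6.809×10^-11 F; ω = 3490 rad/s.
I_d = C dV/dt, so |I_d|_max = C V₀ ω = (6.809×10^-11)(27.6)(3490) = 6.56×10^-6 A.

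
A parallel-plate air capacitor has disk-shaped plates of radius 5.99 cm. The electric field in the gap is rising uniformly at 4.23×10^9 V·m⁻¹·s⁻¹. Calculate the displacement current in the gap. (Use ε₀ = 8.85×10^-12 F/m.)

4.22×10^-4 A

With a uniform field, Φ_E = EA, so I_d = ε₀ A dE/dt = 4.22×10^-4 A.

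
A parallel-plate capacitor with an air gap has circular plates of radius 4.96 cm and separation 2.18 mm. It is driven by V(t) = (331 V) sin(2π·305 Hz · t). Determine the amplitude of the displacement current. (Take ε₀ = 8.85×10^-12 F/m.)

1.99×10^-5 A

(dE/dt)_max = V₀ω/d = 2.909×10^8 V/(m·s); ω = 2πf = 1916 rad/s.
I_d,max = ε₀ A (dE/dt)_max = (8.85×10^-12)(7.729×10^-3)(2.909×10^8) = 1.99×10^-5 A.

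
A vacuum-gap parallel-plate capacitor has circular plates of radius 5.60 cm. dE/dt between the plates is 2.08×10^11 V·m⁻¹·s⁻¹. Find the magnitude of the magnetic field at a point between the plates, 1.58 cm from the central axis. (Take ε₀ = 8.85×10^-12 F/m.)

1.83×10^-8 T

I_d = ε₀ dΦ_E/dt = ε₀ πR² (dE/dt) = (8.85×10^-12)(9.852×10^-3)(2.08×10^11) = 0.01814 A through the full plate area.
∮B·dl = μ₀ I_d,enc with I_d,enc = I_d r²/R² = 1.444×10^-3 A; so B = μ₀ I_d,enc/(2πr) = 1.83×10^-8 T.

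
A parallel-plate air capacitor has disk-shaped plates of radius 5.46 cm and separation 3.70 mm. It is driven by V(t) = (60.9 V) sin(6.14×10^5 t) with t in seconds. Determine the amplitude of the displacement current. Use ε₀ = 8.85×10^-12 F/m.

8.38×10^-4 A

The displacement current equals the conduction current C dV/dt, which peaks at C V₀ ω.
With C = ε₀A/d = (8.85×10^-12)(9.366×10^-3)/(3.70×10^-3) = 2.240×10^-11 F and ω = 6.14×10^5 rad/s, I_d,max = (2.240×10^-11)(60.9)(6.14×10^5) = 8.38×10^-4 A.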